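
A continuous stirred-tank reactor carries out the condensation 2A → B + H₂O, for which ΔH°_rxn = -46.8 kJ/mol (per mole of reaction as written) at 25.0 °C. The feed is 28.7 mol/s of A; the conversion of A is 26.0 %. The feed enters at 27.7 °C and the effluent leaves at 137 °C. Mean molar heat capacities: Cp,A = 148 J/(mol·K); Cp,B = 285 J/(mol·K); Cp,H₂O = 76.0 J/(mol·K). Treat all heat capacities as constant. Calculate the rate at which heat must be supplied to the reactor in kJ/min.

Extent of reaction ξ = 0.260 × 28.7 / 2 = 3.731 mol/s
Reaction term: ξ·ΔH°_rxn = 3.731 × -46.8 = -174.61 kJ/s
Sensible, feed 27.7→25 °C: -11.469 kJ/s
Outlet flows (mol/s): A 21.238, B 3.731, H₂O 3.731
Sensible, products 25→137 °C: 502.89 kJ/s
Q = ΔH = 316.81 kJ/s = 316.81 kW
Heat supplied = 19009 kJ/min

Q_in = 19000 kJ/min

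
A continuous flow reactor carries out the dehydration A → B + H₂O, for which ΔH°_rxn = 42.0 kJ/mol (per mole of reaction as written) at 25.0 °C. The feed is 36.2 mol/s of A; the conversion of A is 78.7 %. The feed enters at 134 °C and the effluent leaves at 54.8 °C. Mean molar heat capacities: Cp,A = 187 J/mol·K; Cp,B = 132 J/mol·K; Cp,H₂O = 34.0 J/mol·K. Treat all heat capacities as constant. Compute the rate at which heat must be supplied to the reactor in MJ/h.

Extent of reaction ξ = 0.787 × 36.2 = 28.489 mol/s
Reaction term: ξ·ΔH°_rxn = 28.489 × 42.0 = 1196.6 kJ/s
Sensible, feed 134→25 °C: -737.86 kJ/s
Outlet flows (mol/s): A 7.7106, B 28.489, H₂O 28.489
Sensible, products 25→54.8 °C: 183.9 kJ/s
Q = ΔH = 642.59 kJ/s = 642.59 kW
Heat supplied = 2313.3 MJ/h

Q_in = 2310 MJ/h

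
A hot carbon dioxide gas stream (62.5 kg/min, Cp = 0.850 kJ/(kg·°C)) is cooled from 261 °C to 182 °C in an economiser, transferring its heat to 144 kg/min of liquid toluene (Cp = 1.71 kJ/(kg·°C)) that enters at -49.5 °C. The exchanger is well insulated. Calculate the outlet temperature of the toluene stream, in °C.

Heat released by hot stream: Q = 62.5 × 0.850 × (261 − 182) = 4196.9 kJ/min
Energy balance on cold side (adiabatic exchanger): Q = ṁ_c·Cp_c·(T_c,out − T_c,in)
T_c,out = -49.5 + 4196.9/(144 × 1.71) = -32.456 °C

T_c,out = -32.5 °C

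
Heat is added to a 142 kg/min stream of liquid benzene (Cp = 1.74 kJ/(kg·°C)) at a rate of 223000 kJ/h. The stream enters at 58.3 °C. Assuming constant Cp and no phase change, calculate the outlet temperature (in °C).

T_out = 73.3 °C

Q = 223000 kJ/h = 3716.7 kJ/min
ΔT = Q/(ṁ·Cp) = 3716.7/(142×1.74) = 15.042 K
T_out = 58.3 + 15.042 = 73.342 °C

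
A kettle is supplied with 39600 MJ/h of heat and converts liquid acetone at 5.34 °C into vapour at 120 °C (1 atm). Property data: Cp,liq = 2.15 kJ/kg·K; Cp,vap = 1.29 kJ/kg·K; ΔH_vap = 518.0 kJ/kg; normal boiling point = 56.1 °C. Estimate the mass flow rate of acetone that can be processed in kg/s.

Δh = 2.15×(56.1−5.34) + 518.0 + 1.29×(120−56.1) = 709.57 kJ/kg
Q = 39600 MJ/h = 11000 kJ/s = 11000 kJ/s
ṁ = Q/Δh = 11000 / 709.57 = 15.502 kg/s

ṁ = 15.5 kg/s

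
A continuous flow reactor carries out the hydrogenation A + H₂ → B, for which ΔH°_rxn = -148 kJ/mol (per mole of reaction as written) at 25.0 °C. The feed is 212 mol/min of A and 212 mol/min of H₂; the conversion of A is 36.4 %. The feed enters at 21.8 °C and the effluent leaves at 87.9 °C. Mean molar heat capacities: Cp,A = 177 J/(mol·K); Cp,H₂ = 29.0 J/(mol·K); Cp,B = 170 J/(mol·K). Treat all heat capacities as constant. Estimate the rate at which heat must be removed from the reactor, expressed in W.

Q_out = 145000 W

Extent of reaction ξ = 0.364 × 212 = 77.168 mol/min
Reaction term: ξ·ΔH°_rxn = 77.168 × -148 = -11421 kJ/min
Sensible, feed 21.8→25 °C: 139.75 kJ/min
Outlet flows (mol/min): A 134.83, H₂ 134.83, B 77.168
Sensible, products 25→87.9 °C: 2572.2 kJ/min
Q = ΔH = -8708.9 kJ/min = -145.15 kW
Heat removed = 145150 W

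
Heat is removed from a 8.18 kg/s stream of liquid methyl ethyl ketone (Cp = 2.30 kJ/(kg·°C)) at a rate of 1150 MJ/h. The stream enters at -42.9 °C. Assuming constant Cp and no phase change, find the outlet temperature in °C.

Q = 1150 MJ/h = 319.44 kJ/s
ΔT = Q/(ṁ·Cp) = 319.44/(8.18×2.30) = 16.979 K
T_out = -42.9 − 16.979 = -59.879 °C

T_out = -59.9 °C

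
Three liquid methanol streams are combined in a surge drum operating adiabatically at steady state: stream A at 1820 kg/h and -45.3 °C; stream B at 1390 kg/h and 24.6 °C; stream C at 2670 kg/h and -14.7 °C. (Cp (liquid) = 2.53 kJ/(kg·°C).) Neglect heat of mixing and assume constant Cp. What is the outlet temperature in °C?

Energy balance with Q = 0: Σ ṁᵢCp,ᵢ(T_out − Tᵢ) = 0
T_out = Σ ṁᵢCp,ᵢTᵢ / Σ ṁᵢCp,ᵢ
      = -221380 / 14876 = -14.881 °C

T_out = -14.9 °C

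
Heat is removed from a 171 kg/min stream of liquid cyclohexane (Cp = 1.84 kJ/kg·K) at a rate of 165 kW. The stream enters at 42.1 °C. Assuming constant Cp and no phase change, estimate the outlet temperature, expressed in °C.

Q = 165 kW = 9900 kJ/min
ΔT = Q/(ṁ·Cp) = 9900/(171×1.84) = 31.465 K
T_out = 42.1 − 31.465 = 10.635 °C

T_out = 10.6 °C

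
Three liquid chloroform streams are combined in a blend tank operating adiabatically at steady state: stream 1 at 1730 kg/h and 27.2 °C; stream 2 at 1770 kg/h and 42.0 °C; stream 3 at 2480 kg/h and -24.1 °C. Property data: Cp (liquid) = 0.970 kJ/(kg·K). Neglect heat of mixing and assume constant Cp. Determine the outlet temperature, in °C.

T_out = 10.3 °C

Energy balance with Q = 0: Σ ṁᵢCp,ᵢ(T_out − Tᵢ) = 0
Σ ṁᵢCp,ᵢTᵢ = 1730×0.970×27.2 + 1770×0.970×42.0 + 2480×0.970×-24.1 = 59779
Σ ṁᵢCp,ᵢ = 1730×0.970 + 1770×0.970 + 2480×0.970 = 5800.6
T_out = 59779 / 5800.6 = 10.306 °C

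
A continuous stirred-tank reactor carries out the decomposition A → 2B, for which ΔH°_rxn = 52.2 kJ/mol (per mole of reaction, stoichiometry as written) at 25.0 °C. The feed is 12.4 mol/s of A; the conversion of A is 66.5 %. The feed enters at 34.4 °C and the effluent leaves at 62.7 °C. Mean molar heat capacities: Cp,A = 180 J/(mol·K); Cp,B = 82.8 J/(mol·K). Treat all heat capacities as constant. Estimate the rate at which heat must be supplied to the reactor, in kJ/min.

Extent of reaction ξ = 0.665 × 12.4 = 8.246 mol/s
Reaction term: ξ·ΔH°_rxn = 8.246 × 52.2 = 430.44 kJ/s
Sensible, feed 34.4→25 °C: -20.981 kJ/s
Outlet flows (mol/s): A 4.154, B 16.492
Sensible, products 25→62.7 °C: 79.67 kJ/s
Q = ΔH = 489.13 kJ/s = 489.13 kW
Heat supplied = 29348 kJ/min

Q_in = 29300 kJ/min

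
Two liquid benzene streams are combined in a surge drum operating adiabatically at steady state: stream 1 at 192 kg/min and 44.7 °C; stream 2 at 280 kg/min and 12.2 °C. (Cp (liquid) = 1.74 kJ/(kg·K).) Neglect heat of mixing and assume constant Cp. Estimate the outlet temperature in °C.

Energy balance with Q = 0: Σ ṁᵢCp,ᵢ(T_out − Tᵢ) = 0
Σ ṁᵢCp,ᵢTᵢ = 192×1.74×44.7 + 280×1.74×12.2 = 20877
Σ ṁᵢCp,ᵢ = 192×1.74 + 280×1.74 = 821.28
T_out = 20877 / 821.28 = 25.42 °C

T_out = 25.4 °C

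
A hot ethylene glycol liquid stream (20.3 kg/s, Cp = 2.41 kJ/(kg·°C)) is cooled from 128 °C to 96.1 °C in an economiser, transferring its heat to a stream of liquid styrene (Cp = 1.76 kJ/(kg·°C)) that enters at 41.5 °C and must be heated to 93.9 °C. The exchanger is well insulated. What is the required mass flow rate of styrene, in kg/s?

ṁ_c = 16.9 kg/s

Heat released by hot stream: Q = 20.3 × 2.41 × (128 − 96.1) = 1560.6 kJ/s
Energy balance on cold side (adiabatic exchanger): Q = ṁ_c·Cp_c·(T_c,out − T_c,in)
ṁ_c = 1560.6 / [1.76 × (93.9 − 41.5)] = 16.922 kg/s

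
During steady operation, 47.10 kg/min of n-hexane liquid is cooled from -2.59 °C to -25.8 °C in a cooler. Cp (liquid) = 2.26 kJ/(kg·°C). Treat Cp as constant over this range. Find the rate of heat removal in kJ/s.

Q_c = 41.2 kJ/s

Q = ṁ·Cp·ΔT = 47.10 × 2.26 × (-25.8 − -2.59) = -2470.6 kJ/min
Converting: 2470.6 / 60 s = 41.177 kW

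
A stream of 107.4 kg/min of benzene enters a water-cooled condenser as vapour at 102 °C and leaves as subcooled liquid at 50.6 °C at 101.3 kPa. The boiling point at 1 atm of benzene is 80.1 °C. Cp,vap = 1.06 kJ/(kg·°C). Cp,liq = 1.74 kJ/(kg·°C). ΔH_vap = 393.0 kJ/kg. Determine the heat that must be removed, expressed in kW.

Q_c = 837 kW

vapour 102→80.1 °C: -23.214 kJ/kg
condensation at 80.1 °C: -393 kJ/kg
liquid 80.1→50.6 °C: -51.33 kJ/kg
Δh = -23.214 + -393 + -51.33 = -467.54 kJ/kg
Q = ṁ·Δh = 107.4 kg/min × -467.54 kJ/kg = -50214 kJ/min
|Q| = 836.9 kW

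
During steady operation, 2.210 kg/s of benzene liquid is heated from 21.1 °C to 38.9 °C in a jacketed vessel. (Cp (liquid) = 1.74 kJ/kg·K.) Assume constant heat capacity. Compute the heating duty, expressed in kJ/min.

Q = ṁ·Cp·ΔT = 2.210 × 1.74 × (38.9 − 21.1) = 68.448 kJ/s
Heating duty = 4106.9 kJ/min

Q = 4110 kJ/min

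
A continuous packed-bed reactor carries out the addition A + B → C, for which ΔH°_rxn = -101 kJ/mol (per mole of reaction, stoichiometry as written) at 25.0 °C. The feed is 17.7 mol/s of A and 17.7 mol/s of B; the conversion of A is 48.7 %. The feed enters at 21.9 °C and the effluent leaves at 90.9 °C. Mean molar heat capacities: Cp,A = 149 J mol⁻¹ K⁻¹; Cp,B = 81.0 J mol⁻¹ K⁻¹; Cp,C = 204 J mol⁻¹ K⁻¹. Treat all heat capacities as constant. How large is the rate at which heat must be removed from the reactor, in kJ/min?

Q_out = 36300 kJ/min

Extent of reaction ξ = 0.487 × 17.7 = 8.6199 mol/s
Reaction term: ξ·ΔH°_rxn = 8.6199 × -101 = -870.61 kJ/s
Sensible, feed 21.9→25 °C: 12.62 kJ/s
Outlet flows (mol/s): A 9.0801, B 9.0801, C 8.6199
Sensible, products 25→90.9 °C: 253.51 kJ/s
Q = ΔH = -604.48 kJ/s = -604.48 kW
Heat removed = 36269 kJ/min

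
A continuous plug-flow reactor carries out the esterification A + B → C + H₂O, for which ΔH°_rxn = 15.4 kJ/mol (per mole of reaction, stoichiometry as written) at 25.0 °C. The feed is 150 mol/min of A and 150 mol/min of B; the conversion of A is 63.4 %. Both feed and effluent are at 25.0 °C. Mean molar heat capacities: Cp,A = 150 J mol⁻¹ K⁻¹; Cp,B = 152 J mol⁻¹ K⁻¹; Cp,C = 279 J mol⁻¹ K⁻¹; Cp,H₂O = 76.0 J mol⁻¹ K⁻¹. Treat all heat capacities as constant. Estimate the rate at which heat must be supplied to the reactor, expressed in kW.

Extent of reaction ξ = 0.634 × 150 = 95.1 mol/min
Reaction term: ξ·ΔH°_rxn = 95.1 × 15.4 = 1464.5 kJ/min
Q = ΔH = 1464.5 kJ/min = 24.409 kW
Heat supplied = 24.409 kW

Q_in = 24.4 kW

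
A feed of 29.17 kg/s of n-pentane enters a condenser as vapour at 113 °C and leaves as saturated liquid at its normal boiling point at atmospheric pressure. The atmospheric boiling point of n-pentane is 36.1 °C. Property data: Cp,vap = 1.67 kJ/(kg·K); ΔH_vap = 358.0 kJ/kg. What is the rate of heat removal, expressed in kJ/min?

vapour 113→36.1 °C: -128.42 kJ/kg
condensation at 36.1 °C: -358 kJ/kg
Δh = -128.42 + -358 = -486.42 kJ/kg
Q = ṁ·Δh = 29.17 kg/s × -486.42 kJ/kg = -14189 kJ/s
|Q| = 14189 kW = 851340 kJ/min

Q_c = 851000 kJ/min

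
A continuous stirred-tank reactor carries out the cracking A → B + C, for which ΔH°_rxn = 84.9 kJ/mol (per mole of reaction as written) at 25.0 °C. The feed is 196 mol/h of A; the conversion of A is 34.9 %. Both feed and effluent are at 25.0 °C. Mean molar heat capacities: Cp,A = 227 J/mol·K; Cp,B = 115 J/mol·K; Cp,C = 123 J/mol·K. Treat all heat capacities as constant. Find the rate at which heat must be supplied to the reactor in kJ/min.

Q_in = 96.8 kJ/min

Extent of reaction ξ = 0.349 × 196 = 68.404 mol/h
Reaction term: ξ·ΔH°_rxn = 68.404 × 84.9 = 5807.5 kJ/h
Q = ΔH = 5807.5 kJ/h = 1.6132 kW
Heat supplied = 96.792 kJ/min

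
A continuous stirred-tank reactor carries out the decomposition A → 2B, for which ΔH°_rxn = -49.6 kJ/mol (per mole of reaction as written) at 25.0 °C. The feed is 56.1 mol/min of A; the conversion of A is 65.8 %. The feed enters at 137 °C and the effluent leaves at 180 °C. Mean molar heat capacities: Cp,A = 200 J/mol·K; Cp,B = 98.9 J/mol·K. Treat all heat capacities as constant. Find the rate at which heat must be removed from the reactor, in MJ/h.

Extent of reaction ξ = 0.658 × 56.1 = 36.914 mol/min
Reaction term: ξ·ΔH°_rxn = 36.914 × -49.6 = -1830.9 kJ/min
Sensible, feed 137→25 °C: -1256.6 kJ/min
Outlet flows (mol/min): A 19.186, B 73.828
Sensible, products 25→180 °C: 1726.5 kJ/min
Q = ΔH = -1361.1 kJ/min = -22.684 kW
Heat removed = 81.663 MJ/h

Q_out = 81.7 MJ/h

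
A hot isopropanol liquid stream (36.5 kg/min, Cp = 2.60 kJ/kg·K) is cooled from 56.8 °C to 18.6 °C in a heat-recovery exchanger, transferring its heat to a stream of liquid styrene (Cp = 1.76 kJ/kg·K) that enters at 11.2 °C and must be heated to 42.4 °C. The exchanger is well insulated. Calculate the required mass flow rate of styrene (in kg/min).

Heat released by hot stream: Q = 36.5 × 2.60 × (56.8 − 18.6) = 3625.2 kJ/min
Energy balance on cold side (adiabatic exchanger): Q = ṁ_c·Cp_c·(T_c,out − T_c,in)
ṁ_c = 3625.2 / [1.76 × (42.4 − 11.2)] = 66.018 kg/min

ṁ_c = 66.0 kg/min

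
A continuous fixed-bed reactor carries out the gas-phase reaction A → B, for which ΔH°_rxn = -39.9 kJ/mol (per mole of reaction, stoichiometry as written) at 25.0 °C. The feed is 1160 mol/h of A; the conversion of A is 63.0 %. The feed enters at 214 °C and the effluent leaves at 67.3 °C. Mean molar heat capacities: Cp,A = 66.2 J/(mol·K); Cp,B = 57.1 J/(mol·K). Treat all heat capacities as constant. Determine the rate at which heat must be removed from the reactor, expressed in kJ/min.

Extent of reaction ξ = 0.630 × 1160 = 730.8 mol/h
Reaction term: ξ·ΔH°_rxn = 730.8 × -39.9 = -29159 kJ/h
Sensible, feed 214→25 °C: -14514 kJ/h
Outlet flows (mol/h): A 429.2, B 730.8
Sensible, products 25→67.3 °C: 2967 kJ/h
Q = ΔH = -40706 kJ/h = -11.307 kW
Heat removed = 678.43 kJ/min

Q_out = 678 kJ/min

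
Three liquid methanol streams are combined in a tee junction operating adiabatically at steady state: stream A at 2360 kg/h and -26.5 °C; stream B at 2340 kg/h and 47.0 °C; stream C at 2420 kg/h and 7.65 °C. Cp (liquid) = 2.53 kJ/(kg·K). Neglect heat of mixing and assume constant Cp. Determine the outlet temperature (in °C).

Energy balance with Q = 0: Σ ṁᵢCp,ᵢ(T_out − Tᵢ) = 0
T_out = Σ ṁᵢCp,ᵢTᵢ / Σ ṁᵢCp,ᵢ
      = 166860 / 18014 = 9.2631 °C

T_out = 9.26 °C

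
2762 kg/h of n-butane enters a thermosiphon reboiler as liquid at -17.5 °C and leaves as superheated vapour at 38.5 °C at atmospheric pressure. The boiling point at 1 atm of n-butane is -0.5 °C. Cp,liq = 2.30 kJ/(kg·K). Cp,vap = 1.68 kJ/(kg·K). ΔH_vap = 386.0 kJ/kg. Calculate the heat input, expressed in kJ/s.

liquid -17.5→-0.5 °C: 39.1 kJ/kg
vaporisation at -0.5 °C: 386 kJ/kg
vapour -0.5→38.5 °C: 65.52 kJ/kg
Δh = 39.1 + 386 + 65.52 = 490.62 kJ/kg
Q = ṁ·Δh = 2762 kg/h × 490.62 kJ/kg = 1.3551e+06 kJ/h
|Q| = 376.41 kW

Q = 376 kJ/s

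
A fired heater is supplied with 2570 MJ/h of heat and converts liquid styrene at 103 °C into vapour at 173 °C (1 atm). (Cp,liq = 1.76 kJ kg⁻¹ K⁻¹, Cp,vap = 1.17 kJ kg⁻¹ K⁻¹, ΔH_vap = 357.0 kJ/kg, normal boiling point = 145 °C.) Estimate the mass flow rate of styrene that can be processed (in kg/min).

ṁ = 92.4 kg/min

Δh = 1.76×(145−103) + 357.0 + 1.17×(173−145) = 463.68 kJ/kg
Q = 2570 MJ/h = 713.89 kJ/s = 42833 kJ/min
ṁ = Q/Δh = 42833 / 463.68 = 92.377 kg/min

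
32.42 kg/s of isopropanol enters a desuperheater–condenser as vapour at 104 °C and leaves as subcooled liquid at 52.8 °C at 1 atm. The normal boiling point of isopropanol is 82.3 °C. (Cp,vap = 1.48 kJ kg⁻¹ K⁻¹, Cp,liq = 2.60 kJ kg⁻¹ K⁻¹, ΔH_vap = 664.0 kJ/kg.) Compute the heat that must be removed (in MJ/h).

vapour 104→82.3 °C: -32.116 kJ/kg
condensation at 82.3 °C: -664 kJ/kg
liquid 82.3→52.8 °C: -76.7 kJ/kg
Δh = -32.116 + -664 + -76.7 = -772.82 kJ/kg
Q = ṁ·Δh = 32.42 kg/s × -772.82 kJ/kg = -25055 kJ/s
|Q| = 25055 kW = 90197 MJ/h

Q_c = 90200 MJ/h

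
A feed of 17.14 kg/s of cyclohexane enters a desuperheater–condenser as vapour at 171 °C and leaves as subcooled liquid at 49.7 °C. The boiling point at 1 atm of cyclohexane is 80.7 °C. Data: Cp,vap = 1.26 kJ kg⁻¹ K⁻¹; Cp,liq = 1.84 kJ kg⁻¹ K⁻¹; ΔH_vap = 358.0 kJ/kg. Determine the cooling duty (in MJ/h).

vapour 171→80.7 °C: -113.78 kJ/kg
condensation at 80.7 °C: -358 kJ/kg
liquid 80.7→49.7 °C: -57.04 kJ/kg
Δh = -113.78 + -358 + -57.04 = -528.82 kJ/kg
Q = ṁ·Δh = 17.14 kg/s × -528.82 kJ/kg = -9063.9 kJ/s
|Q| = 9063.9 kW = 32630 MJ/h

Q_c = 32600 MJ/h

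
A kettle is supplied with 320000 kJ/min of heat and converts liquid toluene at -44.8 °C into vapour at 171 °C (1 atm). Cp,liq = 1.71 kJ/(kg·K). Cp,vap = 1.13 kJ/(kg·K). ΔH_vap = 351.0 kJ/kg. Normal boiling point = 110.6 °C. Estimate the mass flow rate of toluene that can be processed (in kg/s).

ṁ = 7.79 kg/s

Δh = 1.71×(110.6−-44.8) + 351.0 + 1.13×(171−110.6) = 684.99 kJ/kg
Q = 320000 kJ/min = 5333.3 kJ/s = 5333.3 kJ/s
ṁ = Q/Δh = 5333.3 / 684.99 = 7.786 kg/s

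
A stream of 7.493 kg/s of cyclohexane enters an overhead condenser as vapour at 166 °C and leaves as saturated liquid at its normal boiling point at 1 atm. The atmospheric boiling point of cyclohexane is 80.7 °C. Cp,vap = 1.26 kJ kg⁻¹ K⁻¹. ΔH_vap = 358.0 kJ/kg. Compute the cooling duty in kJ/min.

vapour 166→80.7 °C: -107.48 kJ/kg
condensation at 80.7 °C: -358 kJ/kg
Δh = -107.48 + -358 = -465.48 kJ/kg
Q = ṁ·Δh = 7.493 kg/s × -465.48 kJ/kg = -3487.8 kJ/s
|Q| = 3487.8 kW = 209270 kJ/min

Q_c = 209000 kJ/min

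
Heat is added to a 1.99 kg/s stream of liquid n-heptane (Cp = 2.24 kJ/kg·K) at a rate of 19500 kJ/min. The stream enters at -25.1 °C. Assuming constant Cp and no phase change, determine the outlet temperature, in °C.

Q = 19500 kJ/min = 325 kJ/s
ΔT = Q/(ṁ·Cp) = 325/(1.99×2.24) = 72.909 K
T_out = -25.1 + 72.909 = 47.809 °C

T_out = 47.8 °C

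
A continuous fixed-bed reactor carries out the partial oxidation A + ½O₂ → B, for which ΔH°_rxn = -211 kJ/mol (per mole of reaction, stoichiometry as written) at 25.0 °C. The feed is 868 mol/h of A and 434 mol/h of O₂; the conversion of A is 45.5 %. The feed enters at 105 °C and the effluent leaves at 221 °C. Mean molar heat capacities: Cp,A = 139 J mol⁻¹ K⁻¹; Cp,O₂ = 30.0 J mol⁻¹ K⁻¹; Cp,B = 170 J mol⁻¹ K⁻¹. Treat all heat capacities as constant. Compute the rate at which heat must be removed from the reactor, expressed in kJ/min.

Q_out = 1110 kJ/min

Extent of reaction ξ = 0.455 × 868 = 394.94 mol/h
Reaction term: ξ·ΔH°_rxn = 394.94 × -211 = -83332 kJ/h
Sensible, feed 105→25 °C: -10694 kJ/h
Outlet flows (mol/h): A 473.06, O₂ 236.53, B 394.94
Sensible, products 25→221 °C: 27438 kJ/h
Q = ΔH = -66588 kJ/h = -18.497 kW
Heat removed = 1109.8 kJ/min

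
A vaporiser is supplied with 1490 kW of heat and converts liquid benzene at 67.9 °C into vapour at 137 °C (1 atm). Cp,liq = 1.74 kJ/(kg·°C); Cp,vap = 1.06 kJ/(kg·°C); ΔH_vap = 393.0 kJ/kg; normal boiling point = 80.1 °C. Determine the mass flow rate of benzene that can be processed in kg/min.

ṁ = 188 kg/min

Δh = 1.74×(80.1−67.9) + 393.0 + 1.06×(137−80.1) = 474.54 kJ/kg
Q = 1490 kW = 1490 kJ/s = 89400 kJ/min
ṁ = Q/Δh = 89400 / 474.54 = 188.39 kg/min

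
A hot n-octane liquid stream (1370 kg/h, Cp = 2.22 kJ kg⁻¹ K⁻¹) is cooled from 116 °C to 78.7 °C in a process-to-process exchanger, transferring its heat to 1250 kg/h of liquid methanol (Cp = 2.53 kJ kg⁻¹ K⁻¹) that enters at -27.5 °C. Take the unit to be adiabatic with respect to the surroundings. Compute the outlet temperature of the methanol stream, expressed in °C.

T_c,out = 8.37 °C

Heat released by hot stream: Q = 1370 × 2.22 × (116 − 78.7) = 113440 kJ/h
Energy balance on cold side (adiabatic exchanger): Q = ṁ_c·Cp_c·(T_c,out − T_c,in)
T_c,out = -27.5 + 113440/(1250 × 2.53) = 8.3717 °C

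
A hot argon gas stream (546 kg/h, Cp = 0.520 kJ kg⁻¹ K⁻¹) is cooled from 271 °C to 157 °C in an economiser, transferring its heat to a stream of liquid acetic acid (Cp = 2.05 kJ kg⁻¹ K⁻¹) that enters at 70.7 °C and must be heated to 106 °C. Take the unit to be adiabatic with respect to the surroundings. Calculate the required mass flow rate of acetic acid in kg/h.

Heat released by hot stream: Q = 546 × 0.520 × (271 − 157) = 32367 kJ/h
Energy balance on cold side (adiabatic exchanger): Q = ṁ_c·Cp_c·(T_c,out − T_c,in)
ṁ_c = 32367 / [2.05 × (106 − 70.7)] = 447.27 kg/h

ṁ_c = 447 kg/h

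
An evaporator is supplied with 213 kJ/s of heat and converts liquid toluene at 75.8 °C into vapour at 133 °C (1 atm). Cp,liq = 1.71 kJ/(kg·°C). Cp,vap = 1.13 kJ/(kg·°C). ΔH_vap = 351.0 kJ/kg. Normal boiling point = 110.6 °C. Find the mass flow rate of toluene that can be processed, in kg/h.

Δh = 1.71×(110.6−75.8) + 351.0 + 1.13×(133−110.6) = 435.82 kJ/kg
Q = 213 kJ/s = 213 kJ/s = 766800 kJ/h
ṁ = Q/Δh = 766800 / 435.82 = 1759.4 kg/h

ṁ = 1760 kg/h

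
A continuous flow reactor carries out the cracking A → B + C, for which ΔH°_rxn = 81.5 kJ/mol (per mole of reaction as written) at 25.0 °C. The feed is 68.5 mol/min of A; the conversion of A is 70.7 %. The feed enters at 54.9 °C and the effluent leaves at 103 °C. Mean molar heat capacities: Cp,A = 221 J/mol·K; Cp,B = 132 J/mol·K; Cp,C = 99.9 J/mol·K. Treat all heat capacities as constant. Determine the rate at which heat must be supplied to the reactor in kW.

Extent of reaction ξ = 0.707 × 68.5 = 48.429 mol/min
Reaction term: ξ·ΔH°_rxn = 48.429 × 81.5 = 3947 kJ/min
Sensible, feed 54.9→25 °C: -452.64 kJ/min
Outlet flows (mol/min): A 20.071, B 48.429, C 48.429
Sensible, products 25→103 °C: 1222 kJ/min
Q = ΔH = 4716.3 kJ/min = 78.606 kW
Heat supplied = 78.606 kW

Q_in = 78.6 kW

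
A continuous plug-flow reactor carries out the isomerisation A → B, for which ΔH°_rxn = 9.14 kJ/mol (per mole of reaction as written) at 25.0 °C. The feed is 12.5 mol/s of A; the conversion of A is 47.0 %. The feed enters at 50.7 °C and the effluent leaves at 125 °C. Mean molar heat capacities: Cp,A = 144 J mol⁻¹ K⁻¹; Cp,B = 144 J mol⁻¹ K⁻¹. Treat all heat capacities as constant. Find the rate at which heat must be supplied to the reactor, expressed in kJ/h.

Q_in = 675000 kJ/h

Extent of reaction ξ = 0.470 × 12.5 = 5.875 mol/s
Reaction term: ξ·ΔH°_rxn = 5.875 × 9.14 = 53.698 kJ/s
Sensible, feed 50.7→25 °C: -46.26 kJ/s
Outlet flows (mol/s): A 6.625, B 5.875
Sensible, products 25→125 °C: 180 kJ/s
Q = ΔH = 187.44 kJ/s = 187.44 kW
Heat supplied = 674780 kJ/h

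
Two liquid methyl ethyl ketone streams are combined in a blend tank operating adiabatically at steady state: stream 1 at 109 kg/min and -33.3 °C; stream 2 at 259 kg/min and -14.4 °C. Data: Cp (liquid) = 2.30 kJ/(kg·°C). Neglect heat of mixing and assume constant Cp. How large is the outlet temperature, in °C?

Energy balance with Q = 0: Σ ṁᵢCp,ᵢ(T_out − Tᵢ) = 0
T_out = Σ ṁᵢCp,ᵢTᵢ / Σ ṁᵢCp,ᵢ
      = -16926 / 846.4 = -19.998 °C

T_out = -20.0 °C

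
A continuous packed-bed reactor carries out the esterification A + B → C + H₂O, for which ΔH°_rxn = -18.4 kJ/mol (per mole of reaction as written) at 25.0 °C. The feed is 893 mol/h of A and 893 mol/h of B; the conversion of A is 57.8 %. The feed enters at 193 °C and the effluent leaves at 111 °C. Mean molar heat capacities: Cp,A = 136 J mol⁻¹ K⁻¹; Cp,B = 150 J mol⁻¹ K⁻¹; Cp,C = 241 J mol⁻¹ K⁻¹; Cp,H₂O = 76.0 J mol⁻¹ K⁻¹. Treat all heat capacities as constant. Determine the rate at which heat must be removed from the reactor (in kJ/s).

Extent of reaction ξ = 0.578 × 893 = 516.15 mol/h
Reaction term: ξ·ΔH°_rxn = 516.15 × -18.4 = -9497.2 kJ/h
Sensible, feed 193→25 °C: -42907 kJ/h
Outlet flows (mol/h): A 376.85, B 376.85, C 516.15, H₂O 516.15
Sensible, products 25→111 °C: 23340 kJ/h
Q = ΔH = -29064 kJ/h = -8.0733 kW
Heat removed = 8.0733 kJ/s

Q_out = 8.07 kJ/s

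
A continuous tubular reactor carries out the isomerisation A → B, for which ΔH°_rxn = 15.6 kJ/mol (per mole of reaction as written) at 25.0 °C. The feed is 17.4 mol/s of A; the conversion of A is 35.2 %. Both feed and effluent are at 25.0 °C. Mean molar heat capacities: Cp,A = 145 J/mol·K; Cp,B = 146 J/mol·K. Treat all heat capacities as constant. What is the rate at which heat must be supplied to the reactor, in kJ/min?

Q_in = 5730 kJ/min

Extent of reaction ξ = 0.352 × 17.4 = 6.1248 mol/s
Reaction term: ξ·ΔH°_rxn = 6.1248 × 15.6 = 95.547 kJ/s
Q = ΔH = 95.547 kJ/s = 95.547 kW
Heat supplied = 5732.8 kJ/min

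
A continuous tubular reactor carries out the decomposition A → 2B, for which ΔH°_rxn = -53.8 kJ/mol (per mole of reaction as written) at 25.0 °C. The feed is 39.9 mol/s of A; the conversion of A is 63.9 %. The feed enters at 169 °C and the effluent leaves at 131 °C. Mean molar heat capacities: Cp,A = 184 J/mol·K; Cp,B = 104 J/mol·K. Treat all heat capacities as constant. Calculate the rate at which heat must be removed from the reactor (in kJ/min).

Q_out = 95100 kJ/min

Extent of reaction ξ = 0.639 × 39.9 = 25.496 mol/s
Reaction term: ξ·ΔH°_rxn = 25.496 × -53.8 = -1371.7 kJ/s
Sensible, feed 169→25 °C: -1057.2 kJ/s
Outlet flows (mol/s): A 14.404, B 50.992
Sensible, products 25→131 °C: 843.07 kJ/s
Q = ΔH = -1585.8 kJ/s = -1585.8 kW
Heat removed = 95149 kJ/min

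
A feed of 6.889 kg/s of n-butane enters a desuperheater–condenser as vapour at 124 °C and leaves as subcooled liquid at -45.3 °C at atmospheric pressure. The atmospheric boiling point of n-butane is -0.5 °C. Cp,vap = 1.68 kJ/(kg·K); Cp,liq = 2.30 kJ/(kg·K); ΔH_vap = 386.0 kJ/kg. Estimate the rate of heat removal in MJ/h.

vapour 124→-0.5 °C: -209.16 kJ/kg
condensation at -0.5 °C: -386 kJ/kg
liquid -0.5→-45.3 °C: -103.04 kJ/kg
Δh = -209.16 + -386 + -103.04 = -698.2 kJ/kg
Q = ṁ·Δh = 6.889 kg/s × -698.2 kJ/kg = -4809.9 kJ/s
|Q| = 4809.9 kW = 17316 MJ/h

Q_c = 17300 MJ/h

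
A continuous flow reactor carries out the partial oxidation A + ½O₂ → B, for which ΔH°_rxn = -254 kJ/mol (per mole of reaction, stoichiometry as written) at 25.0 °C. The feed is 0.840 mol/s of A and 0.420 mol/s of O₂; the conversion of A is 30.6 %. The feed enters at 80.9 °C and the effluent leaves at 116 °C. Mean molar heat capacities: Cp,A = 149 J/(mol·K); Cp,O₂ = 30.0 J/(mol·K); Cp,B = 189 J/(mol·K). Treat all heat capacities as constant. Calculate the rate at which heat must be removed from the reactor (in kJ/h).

Q_out = 216000 kJ/h

Extent of reaction ξ = 0.306 × 0.840 = 0.25704 mol/s
Reaction term: ξ·ΔH°_rxn = 0.25704 × -254 = -65.288 kJ/s
Sensible, feed 80.9→25 °C: -7.7008 kJ/s
Outlet flows (mol/s): A 0.58296, O₂ 0.29148, B 0.25704
Sensible, products 25→116 °C: 13.121 kJ/s
Q = ΔH = -59.868 kJ/s = -59.868 kW
Heat removed = 215520 kJ/h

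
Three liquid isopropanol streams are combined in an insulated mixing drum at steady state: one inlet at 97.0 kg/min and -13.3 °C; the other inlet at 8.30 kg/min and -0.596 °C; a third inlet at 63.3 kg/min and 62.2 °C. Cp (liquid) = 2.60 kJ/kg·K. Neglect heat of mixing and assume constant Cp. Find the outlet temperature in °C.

T_out = 15.7 °C

No heat crosses the boundary, so H_out = H_in.
T_out = Σ ṁᵢCp,ᵢTᵢ / Σ ṁᵢCp,ᵢ
      = 6869.8 / 438.36 = 15.671 °C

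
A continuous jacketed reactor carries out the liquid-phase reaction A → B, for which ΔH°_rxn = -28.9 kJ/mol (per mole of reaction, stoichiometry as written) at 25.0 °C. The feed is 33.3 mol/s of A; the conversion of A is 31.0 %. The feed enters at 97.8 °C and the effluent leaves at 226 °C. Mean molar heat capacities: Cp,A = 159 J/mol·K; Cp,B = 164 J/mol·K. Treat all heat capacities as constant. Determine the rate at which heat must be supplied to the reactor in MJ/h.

Extent of reaction ξ = 0.310 × 33.3 = 10.323 mol/s
Reaction term: ξ·ΔH°_rxn = 10.323 × -28.9 = -298.33 kJ/s
Sensible, feed 97.8→25 °C: -385.45 kJ/s
Outlet flows (mol/s): A 22.977, B 10.323
Sensible, products 25→226 °C: 1074.6 kJ/s
Q = ΔH = 390.82 kJ/s = 390.82 kW
Heat supplied = 1407 MJ/h

Q_in = 1410 MJ/h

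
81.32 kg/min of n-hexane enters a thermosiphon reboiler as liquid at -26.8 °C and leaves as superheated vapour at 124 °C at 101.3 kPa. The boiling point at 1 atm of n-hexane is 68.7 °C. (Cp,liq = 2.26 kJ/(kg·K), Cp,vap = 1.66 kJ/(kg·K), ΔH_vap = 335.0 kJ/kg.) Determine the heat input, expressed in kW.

liquid -26.8→68.7 °C: 215.83 kJ/kg
vaporisation at 68.7 °C: 335 kJ/kg
vapour 68.7→124 °C: 91.798 kJ/kg
Δh = 215.83 + 335 + 91.798 = 642.63 kJ/kg
Q = ṁ·Δh = 81.32 kg/min × 642.63 kJ/kg = 52259 kJ/min
|Q| = 870.98 kW

Q = 871 kW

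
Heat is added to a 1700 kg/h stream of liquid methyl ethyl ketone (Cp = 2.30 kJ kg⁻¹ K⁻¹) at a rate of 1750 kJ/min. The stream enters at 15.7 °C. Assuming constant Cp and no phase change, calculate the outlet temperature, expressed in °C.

Q = 1750 kJ/min = 105000 kJ/h
ΔT = Q/(ṁ·Cp) = 105000/(1700×2.30) = 26.854 K
T_out = 15.7 + 26.854 = 42.554 °C

T_out = 42.6 °C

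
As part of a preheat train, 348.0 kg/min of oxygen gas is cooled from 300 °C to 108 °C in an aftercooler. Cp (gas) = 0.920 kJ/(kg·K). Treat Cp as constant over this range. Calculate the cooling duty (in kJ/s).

Q = ṁ·Cp·ΔT = 348.0 × 0.920 × (108 − 300) = -61471 kJ/min
Converting: 61471 / 60 s = 1024.5 kW

Q_c = 1020 kJ/s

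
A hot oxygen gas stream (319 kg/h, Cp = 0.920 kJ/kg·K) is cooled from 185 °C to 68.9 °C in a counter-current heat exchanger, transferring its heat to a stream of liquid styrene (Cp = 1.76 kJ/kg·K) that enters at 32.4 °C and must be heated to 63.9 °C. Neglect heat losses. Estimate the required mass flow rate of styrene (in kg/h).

Heat released by hot stream: Q = 319 × 0.920 × (185 − 68.9) = 34073 kJ/h
Energy balance on cold side (adiabatic exchanger): Q = ṁ_c·Cp_c·(T_c,out − T_c,in)
ṁ_c = 34073 / [1.76 × (63.9 − 32.4)] = 614.59 kg/h

ṁ_c = 615 kg/h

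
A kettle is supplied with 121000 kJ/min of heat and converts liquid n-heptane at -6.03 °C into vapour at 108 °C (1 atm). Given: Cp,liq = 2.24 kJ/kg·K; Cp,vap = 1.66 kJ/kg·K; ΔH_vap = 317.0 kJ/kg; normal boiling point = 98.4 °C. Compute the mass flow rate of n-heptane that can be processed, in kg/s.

ṁ = 3.56 kg/s

Δh = 2.24×(98.4−-6.03) + 317.0 + 1.66×(108−98.4) = 566.86 kJ/kg
Q = 121000 kJ/min = 2016.7 kJ/s = 2016.7 kJ/s
ṁ = Q/Δh = 2016.7 / 566.86 = 3.5576 kg/s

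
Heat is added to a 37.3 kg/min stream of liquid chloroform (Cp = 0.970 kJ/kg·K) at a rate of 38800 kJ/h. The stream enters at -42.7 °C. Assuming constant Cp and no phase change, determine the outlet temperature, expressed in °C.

Q = 38800 kJ/h = 646.67 kJ/min
ΔT = Q/(ṁ·Cp) = 646.67/(37.3×0.970) = 17.873 K
T_out = -42.7 + 17.873 = -24.827 °C

T_out = -24.8 °C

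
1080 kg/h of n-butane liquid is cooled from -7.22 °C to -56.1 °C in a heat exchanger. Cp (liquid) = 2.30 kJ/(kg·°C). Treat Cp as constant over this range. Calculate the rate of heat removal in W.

Q_c = 33700 W

Q = ṁ·Cp·ΔT = 1080 × 2.30 × (-56.1 − -7.22) = -121420 kJ/h
Converting: 121420 / 3600 s = 33.727 kW
Cooling duty = 33727 W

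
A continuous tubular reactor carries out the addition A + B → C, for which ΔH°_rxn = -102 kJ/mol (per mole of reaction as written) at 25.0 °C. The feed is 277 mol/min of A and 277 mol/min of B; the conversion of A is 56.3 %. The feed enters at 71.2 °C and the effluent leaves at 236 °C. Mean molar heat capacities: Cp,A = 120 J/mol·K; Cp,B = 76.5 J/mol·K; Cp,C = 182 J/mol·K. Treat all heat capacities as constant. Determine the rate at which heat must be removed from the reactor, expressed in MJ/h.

Q_out = 445 MJ/h

Extent of reaction ξ = 0.563 × 277 = 155.95 mol/min
Reaction term: ξ·ΔH°_rxn = 155.95 × -102 = -15907 kJ/min
Sensible, feed 71.2→25 °C: -2514.7 kJ/min
Outlet flows (mol/min): A 121.05, B 121.05, C 155.95
Sensible, products 25→236 °C: 11008 kJ/min
Q = ΔH = -7414 kJ/min = -123.57 kW
Heat removed = 444.84 MJ/h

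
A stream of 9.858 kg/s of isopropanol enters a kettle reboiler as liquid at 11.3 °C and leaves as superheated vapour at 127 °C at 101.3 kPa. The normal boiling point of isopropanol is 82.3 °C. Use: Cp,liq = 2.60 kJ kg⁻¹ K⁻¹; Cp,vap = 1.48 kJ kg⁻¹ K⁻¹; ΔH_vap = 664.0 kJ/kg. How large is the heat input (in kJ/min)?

Q = 541000 kJ/min

liquid 11.3→82.3 °C: 184.6 kJ/kg
vaporisation at 82.3 °C: 664 kJ/kg
vapour 82.3→127 °C: 66.156 kJ/kg
Δh = 184.6 + 664 + 66.156 = 914.76 kJ/kg
Q = ṁ·Δh = 9.858 kg/s × 914.76 kJ/kg = 9017.7 kJ/s
|Q| = 9017.7 kW = 541060 kJ/min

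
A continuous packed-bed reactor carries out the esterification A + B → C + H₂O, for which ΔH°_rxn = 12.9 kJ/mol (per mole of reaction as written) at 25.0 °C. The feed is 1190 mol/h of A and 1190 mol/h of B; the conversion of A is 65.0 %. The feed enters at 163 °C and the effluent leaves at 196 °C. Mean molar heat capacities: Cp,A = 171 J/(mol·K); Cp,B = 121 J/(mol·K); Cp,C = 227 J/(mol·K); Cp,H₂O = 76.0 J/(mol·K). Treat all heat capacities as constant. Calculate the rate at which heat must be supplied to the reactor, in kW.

Extent of reaction ξ = 0.650 × 1190 = 773.5 mol/h
Reaction term: ξ·ΔH°_rxn = 773.5 × 12.9 = 9978.1 kJ/h
Sensible, feed 163→25 °C: -47952 kJ/h
Outlet flows (mol/h): A 416.5, B 416.5, C 773.5, H₂O 773.5
Sensible, products 25→196 °C: 60874 kJ/h
Q = ΔH = 22900 kJ/h = 6.3611 kW
Heat supplied = 6.3611 kW

Q_in = 6.36 kW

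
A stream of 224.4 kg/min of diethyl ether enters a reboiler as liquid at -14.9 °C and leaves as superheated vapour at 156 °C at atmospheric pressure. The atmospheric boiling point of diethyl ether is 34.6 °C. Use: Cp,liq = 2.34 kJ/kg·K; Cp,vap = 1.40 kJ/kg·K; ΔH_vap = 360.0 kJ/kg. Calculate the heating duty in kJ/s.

Q = 2420 kJ/s

liquid -14.9→34.6 °C: 115.83 kJ/kg
vaporisation at 34.6 °C: 360 kJ/kg
vapour 34.6→156 °C: 169.96 kJ/kg
Δh = 115.83 + 360 + 169.96 = 645.79 kJ/kg
Q = ṁ·Δh = 224.4 kg/min × 645.79 kJ/kg = 144920 kJ/min
|Q| = 2415.3 kW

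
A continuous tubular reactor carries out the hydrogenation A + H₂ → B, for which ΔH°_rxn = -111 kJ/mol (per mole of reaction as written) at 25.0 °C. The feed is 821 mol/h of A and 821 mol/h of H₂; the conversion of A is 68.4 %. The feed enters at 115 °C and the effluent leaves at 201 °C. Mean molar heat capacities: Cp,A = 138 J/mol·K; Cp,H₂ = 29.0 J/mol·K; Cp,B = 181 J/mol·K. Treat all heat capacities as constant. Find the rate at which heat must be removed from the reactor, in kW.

Q_out = 13.7 kW

Extent of reaction ξ = 0.684 × 821 = 561.56 mol/h
Reaction term: ξ·ΔH°_rxn = 561.56 × -111 = -62334 kJ/h
Sensible, feed 115→25 °C: -12340 kJ/h
Outlet flows (mol/h): A 259.44, H₂ 259.44, B 561.56
Sensible, products 25→201 °C: 25515 kJ/h
Q = ΔH = -49159 kJ/h = -13.655 kW
Heat removed = 13.655 kW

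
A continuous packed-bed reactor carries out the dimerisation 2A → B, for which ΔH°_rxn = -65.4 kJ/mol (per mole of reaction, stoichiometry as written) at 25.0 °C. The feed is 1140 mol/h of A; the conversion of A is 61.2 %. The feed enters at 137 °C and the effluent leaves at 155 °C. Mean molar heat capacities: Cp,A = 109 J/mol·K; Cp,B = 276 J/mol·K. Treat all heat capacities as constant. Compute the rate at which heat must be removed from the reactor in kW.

Q_out = 4.99 kW

Extent of reaction ξ = 0.612 × 1140 / 2 = 348.84 mol/h
Reaction term: ξ·ΔH°_rxn = 348.84 × -65.4 = -22814 kJ/h
Sensible, feed 137→25 °C: -13917 kJ/h
Outlet flows (mol/h): A 442.32, B 348.84
Sensible, products 25→155 °C: 18784 kJ/h
Q = ΔH = -17947 kJ/h = -4.9853 kW
Heat removed = 4.9853 kW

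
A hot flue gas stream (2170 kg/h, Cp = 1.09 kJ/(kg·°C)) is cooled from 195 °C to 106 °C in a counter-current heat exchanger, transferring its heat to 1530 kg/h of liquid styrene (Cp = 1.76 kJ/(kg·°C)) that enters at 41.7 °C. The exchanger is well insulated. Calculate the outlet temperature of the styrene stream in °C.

Heat released by hot stream: Q = 2170 × 1.09 × (195 − 106) = 210510 kJ/h
Energy balance on cold side (adiabatic exchanger): Q = ṁ_c·Cp_c·(T_c,out − T_c,in)
T_c,out = 41.7 + 210510/(1530 × 1.76) = 119.88 °C

T_c,out = 120 °C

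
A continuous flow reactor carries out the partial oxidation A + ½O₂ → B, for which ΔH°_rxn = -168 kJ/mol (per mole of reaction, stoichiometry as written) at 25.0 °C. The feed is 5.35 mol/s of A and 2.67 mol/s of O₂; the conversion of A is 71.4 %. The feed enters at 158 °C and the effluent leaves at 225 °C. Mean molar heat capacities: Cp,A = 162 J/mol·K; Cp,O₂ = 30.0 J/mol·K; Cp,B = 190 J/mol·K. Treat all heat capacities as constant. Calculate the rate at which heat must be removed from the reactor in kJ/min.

Extent of reaction ξ = 0.714 × 5.35 = 3.8199 mol/s
Reaction term: ξ·ΔH°_rxn = 3.8199 × -168 = -641.74 kJ/s
Sensible, feed 158→25 °C: -125.92 kJ/s
Outlet flows (mol/s): A 1.5301, O₂ 0.76005, B 3.8199
Sensible, products 25→225 °C: 199.29 kJ/s
Q = ΔH = -568.38 kJ/s = -568.38 kW
Heat removed = 34103 kJ/min

Q_out = 34100 kJ/min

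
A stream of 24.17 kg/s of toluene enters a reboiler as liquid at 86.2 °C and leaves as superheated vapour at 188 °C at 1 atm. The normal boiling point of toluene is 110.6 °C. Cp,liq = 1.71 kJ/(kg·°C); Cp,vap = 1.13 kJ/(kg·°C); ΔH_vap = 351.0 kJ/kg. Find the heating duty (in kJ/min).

liquid 86.2→110.6 °C: 41.724 kJ/kg
vaporisation at 110.6 °C: 351 kJ/kg
vapour 110.6→188 °C: 87.462 kJ/kg
Δh = 41.724 + 351 + 87.462 = 480.19 kJ/kg
Q = ṁ·Δh = 24.17 kg/s × 480.19 kJ/kg = 11606 kJ/s
|Q| = 11606 kW = 696370 kJ/min

Q = 696000 kJ/min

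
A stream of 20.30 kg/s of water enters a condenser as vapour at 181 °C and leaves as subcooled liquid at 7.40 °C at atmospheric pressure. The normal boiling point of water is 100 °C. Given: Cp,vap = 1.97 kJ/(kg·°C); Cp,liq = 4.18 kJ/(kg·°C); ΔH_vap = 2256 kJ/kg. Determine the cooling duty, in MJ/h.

Q_c = 205000 MJ/h

vapour 181→100 °C: -159.57 kJ/kg
condensation at 100 °C: -2256 kJ/kg
liquid 100→7.40 °C: -387.07 kJ/kg
Δh = -159.57 + -2256 + -387.07 = -2802.6 kJ/kg
Q = ṁ·Δh = 20.30 kg/s × -2802.6 kJ/kg = -56894 kJ/s
|Q| = 56894 kW = 204820 MJ/h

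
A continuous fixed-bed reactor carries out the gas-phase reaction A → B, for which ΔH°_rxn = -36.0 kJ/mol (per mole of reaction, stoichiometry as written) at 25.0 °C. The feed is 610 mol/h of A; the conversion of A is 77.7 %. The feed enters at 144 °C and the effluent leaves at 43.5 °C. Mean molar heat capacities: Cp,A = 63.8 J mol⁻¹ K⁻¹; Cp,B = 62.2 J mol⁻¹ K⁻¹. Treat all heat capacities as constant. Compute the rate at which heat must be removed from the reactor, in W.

Q_out = 5830 W

Extent of reaction ξ = 0.777 × 610 = 473.97 mol/h
Reaction term: ξ·ΔH°_rxn = 473.97 × -36.0 = -17063 kJ/h
Sensible, feed 144→25 °C: -4631.2 kJ/h
Outlet flows (mol/h): A 136.03, B 473.97
Sensible, products 25→43.5 °C: 705.95 kJ/h
Q = ΔH = -20988 kJ/h = -5.8301 kW
Heat removed = 5830.1 W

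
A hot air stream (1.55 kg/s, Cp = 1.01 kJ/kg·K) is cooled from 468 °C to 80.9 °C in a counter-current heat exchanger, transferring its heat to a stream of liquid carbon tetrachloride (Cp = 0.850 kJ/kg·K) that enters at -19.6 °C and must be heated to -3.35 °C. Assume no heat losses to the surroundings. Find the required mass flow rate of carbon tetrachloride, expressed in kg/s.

ṁ_c = 43.9 kg/s

Heat released by hot stream: Q = 1.55 × 1.01 × (468 − 80.9) = 606.01 kJ/s
Energy balance on cold side (adiabatic exchanger): Q = ṁ_c·Cp_c·(T_c,out − T_c,in)
ṁ_c = 606.01 / [0.850 × (-3.35 − -19.6)] = 43.874 kg/s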